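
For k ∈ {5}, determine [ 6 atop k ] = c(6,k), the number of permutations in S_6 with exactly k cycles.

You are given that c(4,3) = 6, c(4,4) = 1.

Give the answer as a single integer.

15

r5: T_5,4=4×1+6=10; T_5,5=4×0+1=1
r6: T_6,5=5×1+10=15
Read c(6,5) = 15.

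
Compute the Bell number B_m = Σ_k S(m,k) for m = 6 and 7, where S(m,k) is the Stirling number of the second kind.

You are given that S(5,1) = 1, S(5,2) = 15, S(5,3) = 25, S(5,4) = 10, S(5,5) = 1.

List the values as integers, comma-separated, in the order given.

i=6: T(6,1)=0+1·1=1 | T(6,2)=1+2·15=31 | T(6,3)=15+3·25=90 | T(6,4)=25+4·10=65 | T(6,5)=10+5·1=15 | T(6,6)=1+6·0=1
i=7: T(7,1)=0+1·1=1 | T(7,2)=1+2·31=63 | T(7,3)=31+3·90=301 | T(7,4)=90+4·65=350 | T(7,5)=65+5·15=140 | T(7,6)=15+6·1=21 | T(7,7)=1+7·0=1
B_6 = ΣS(6,k) = 1+31+90+65+15+1 = 203
B_7 = ΣS(7,k) = 1+63+301+350+140+21+1 = 877

203, 877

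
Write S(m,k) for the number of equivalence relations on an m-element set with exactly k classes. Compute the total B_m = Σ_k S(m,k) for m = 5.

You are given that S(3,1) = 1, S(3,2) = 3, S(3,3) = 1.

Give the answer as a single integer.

@4  (4,1):1·1+0→1, (4,2):3·2+1→7, (4,3):1·3+3→6, (4,4):0·4+1→1
@5  (5,1):1·1+0→1, (5,2):7·2+1→15, (5,3):6·3+7→25, (5,4):1·4+6→10, (5,5):0·5+1→1
B_5 = ΣS(5,k) = 1+15+25+10+1 = 52

52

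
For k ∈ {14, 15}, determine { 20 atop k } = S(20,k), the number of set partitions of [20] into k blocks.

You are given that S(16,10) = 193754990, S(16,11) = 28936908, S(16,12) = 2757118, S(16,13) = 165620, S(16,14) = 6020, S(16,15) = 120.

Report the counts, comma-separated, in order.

@17  (17,11):28936908·11+193754990→512060978, (17,12):2757118·12+28936908→62022324, (17,13):165620·13+2757118→4910178, (17,14):6020·14+165620→249900, (17,15):120·15+6020→7820
@18  (18,12):62022324·12+512060978→1256328866, (18,13):4910178·13+62022324→125854638, (18,14):249900·14+4910178→8408778, (18,15):7820·15+249900→367200
@19  (19,13):125854638·13+1256328866→2892439160, (19,14):8408778·14+125854638→243577530, (19,15):367200·15+8408778→13916778
@20  (20,14):243577530·14+2892439160→6302524580, (20,15):13916778·15+243577530→452329200
Read S(20,14) = 6302524580, S(20,15) = 452329200.

6302524580, 452329200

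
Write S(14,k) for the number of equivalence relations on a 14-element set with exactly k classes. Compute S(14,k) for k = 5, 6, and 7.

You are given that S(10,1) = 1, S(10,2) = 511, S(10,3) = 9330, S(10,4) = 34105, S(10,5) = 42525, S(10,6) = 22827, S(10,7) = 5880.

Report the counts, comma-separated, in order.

40075035, 63436373, 49329280

[11] T[11,2]:2*511+1=1023 · T[11,3]:3*9330+511=28501 · T[11,4]:4*34105+9330=145750 · T[11,5]:5*42525+34105=246730 · T[11,6]:6*22827+42525=179487 · T[11,7]:7*5880+22827=63987
[12] T[12,3]:3*28501+1023=86526 · T[12,4]:4*145750+28501=611501 · T[12,5]:5*246730+145750=1379400 · T[12,6]:6*179487+246730=1323652 · T[12,7]:7*63987+179487=627396
[13] T[13,4]:4*611501+86526=2532530 · T[13,5]:5*1379400+611501=7508501 · T[13,6]:6*1323652+1379400=9321312 · T[13,7]:7*627396+1323652=5715424
[14] T[14,5]:5*7508501+2532530=40075035 · T[14,6]:6*9321312+7508501=63436373 · T[14,7]:7*5715424+9321312=49329280
Read S(14,5) = 40075035, S(14,6) = 63436373, S(14,7) = 49329280.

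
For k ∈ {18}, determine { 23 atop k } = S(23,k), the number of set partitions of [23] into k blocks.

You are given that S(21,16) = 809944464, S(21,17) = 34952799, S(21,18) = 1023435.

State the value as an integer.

2364885369

[22] T[22,17]:17*34952799+809944464=1404142047 · T[22,18]:18*1023435+34952799=53374629
[23] T[23,18]:18*53374629+1404142047=2364885369
Read S(23,18) = 2364885369.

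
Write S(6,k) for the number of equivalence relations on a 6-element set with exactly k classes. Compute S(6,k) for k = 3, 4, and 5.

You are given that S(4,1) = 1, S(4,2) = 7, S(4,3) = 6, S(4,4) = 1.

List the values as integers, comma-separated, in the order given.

row 5: T[5][2]=2·7+1=15  T[5][3]=3·6+7=25  T[5][4]=4·1+6=10  T[5][5]=5·0+1=1
row 6: T[6][3]=3·25+15=90  T[6][4]=4·10+25=65  T[6][5]=5·1+10=15
Read S(6,3) = 90, S(6,4) = 65, S(6,5) = 15.

90, 65, 15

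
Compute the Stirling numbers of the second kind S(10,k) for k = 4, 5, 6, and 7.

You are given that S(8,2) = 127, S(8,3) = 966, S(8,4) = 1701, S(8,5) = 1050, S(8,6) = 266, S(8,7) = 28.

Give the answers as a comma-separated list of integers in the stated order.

34105, 42525, 22827, 5880

@9  (9,3):966·3+127→3025, (9,4):1701·4+966→7770, (9,5):1050·5+1701→6951, (9,6):266·6+1050→2646, (9,7):28·7+266→462
@10  (10,4):7770·4+3025→34105, (10,5):6951·5+7770→42525, (10,6):2646·6+6951→22827, (10,7):462·7+2646→5880
Read S(10,4) = 34105, S(10,5) = 42525, S(10,6) = 22827, S(10,7) = 5880.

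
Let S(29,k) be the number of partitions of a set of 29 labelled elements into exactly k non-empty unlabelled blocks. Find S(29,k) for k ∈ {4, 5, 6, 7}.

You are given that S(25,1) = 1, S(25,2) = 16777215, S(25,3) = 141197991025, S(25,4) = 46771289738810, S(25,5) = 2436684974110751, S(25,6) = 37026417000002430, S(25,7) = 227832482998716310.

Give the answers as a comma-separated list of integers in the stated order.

@26  (26,1):1·1+0→1, (26,2):16777215·2+1→33554431, (26,3):141197991025·3+16777215→423610750290, (26,4):46771289738810·4+141197991025→187226356946265, (26,5):2436684974110751·5+46771289738810→12230196160292565, (26,6):37026417000002430·6+2436684974110751→224595186974125331, (26,7):227832482998716310·7+37026417000002430→1631853797991016600
@27  (27,2):33554431·2+1→67108863, (27,3):423610750290·3+33554431→1270865805301, (27,4):187226356946265·4+423610750290→749329038535350, (27,5):12230196160292565·5+187226356946265→61338207158409090, (27,6):224595186974125331·6+12230196160292565→1359801318005044551, (27,7):1631853797991016600·7+224595186974125331→11647571772911241531
@28  (28,3):1270865805301·3+67108863→3812664524766, (28,4):749329038535350·4+1270865805301→2998587019946701, (28,5):61338207158409090·5+749329038535350→307440364830580800, (28,6):1359801318005044551·6+61338207158409090→8220146115188676396, (28,7):11647571772911241531·7+1359801318005044551→82892803728383735268
@29  (29,4):2998587019946701·4+3812664524766→11998160744311570, (29,5):307440364830580800·5+2998587019946701→1540200411172850701, (29,6):8220146115188676396·6+307440364830580800→49628317055962639176, (29,7):82892803728383735268·7+8220146115188676396→588469772213874823272
Read S(29,4) = 11998160744311570, S(29,5) = 1540200411172850701, S(29,6) = 49628317055962639176, S(29,7) = 588469772213874823272.

11998160744311570, 1540200411172850701, 49628317055962639176, 588469772213874823272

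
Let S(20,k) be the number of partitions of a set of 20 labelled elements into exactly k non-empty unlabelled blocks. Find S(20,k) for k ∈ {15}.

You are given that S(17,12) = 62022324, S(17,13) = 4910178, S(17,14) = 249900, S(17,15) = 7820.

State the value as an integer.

452329200

row 18: T[18][13]=13·4910178+62022324=125854638  T[18][14]=14·249900+4910178=8408778  T[18][15]=15·7820+249900=367200
row 19: T[19][14]=14·8408778+125854638=243577530  T[19][15]=15·367200+8408778=13916778
row 20: T[20][15]=15·13916778+243577530=452329200
Read S(20,15) = 452329200.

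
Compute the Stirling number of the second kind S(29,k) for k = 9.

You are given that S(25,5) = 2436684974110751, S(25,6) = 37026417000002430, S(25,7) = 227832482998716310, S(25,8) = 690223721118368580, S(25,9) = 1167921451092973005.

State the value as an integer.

[26] T[26,6]:6*37026417000002430+2436684974110751=224595186974125331 · T[26,7]:7*227832482998716310+37026417000002430=1631853797991016600 · T[26,8]:8*690223721118368580+227832482998716310=5749622251945664950 · T[26,9]:9*1167921451092973005+690223721118368580=11201516780955125625
[27] T[27,7]:7*1631853797991016600+224595186974125331=11647571772911241531 · T[27,8]:8*5749622251945664950+1631853797991016600=47628831813556336200 · T[27,9]:9*11201516780955125625+5749622251945664950=106563273280541795575
[28] T[28,8]:8*47628831813556336200+11647571772911241531=392678226281361931131 · T[28,9]:9*106563273280541795575+47628831813556336200=1006698291338432496375
[29] T[29,9]:9*1006698291338432496375+392678226281361931131=9452962848327254398506
Read S(29,9) = 9452962848327254398506.

9452962848327254398506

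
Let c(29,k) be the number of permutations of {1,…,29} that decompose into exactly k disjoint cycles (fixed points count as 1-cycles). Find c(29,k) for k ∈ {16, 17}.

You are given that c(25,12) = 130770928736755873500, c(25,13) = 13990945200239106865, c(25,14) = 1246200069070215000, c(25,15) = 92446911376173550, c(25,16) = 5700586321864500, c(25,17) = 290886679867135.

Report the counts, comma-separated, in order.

i=26: T(26,13)=130770928736755873500+25·13990945200239106865=480544558742733545125 | T(26,14)=13990945200239106865+25·1246200069070215000=45145946926994481865 | T(26,15)=1246200069070215000+25·92446911376173550=3557372853474553750 | T(26,16)=92446911376173550+25·5700586321864500=234961569422786050 | T(26,17)=5700586321864500+25·290886679867135=12972753318542875
i=27: T(27,14)=480544558742733545125+26·45145946926994481865=1654339178844590073615 | T(27,15)=45145946926994481865+26·3557372853474553750=137637641117332879365 | T(27,16)=3557372853474553750+26·234961569422786050=9666373658466991050 | T(27,17)=234961569422786050+26·12972753318542875=572253155704900800
i=28: T(28,15)=1654339178844590073615+27·137637641117332879365=5370555489012577816470 | T(28,16)=137637641117332879365+27·9666373658466991050=398629729895941637715 | T(28,17)=9666373658466991050+27·572253155704900800=25117208862499312650
i=29: T(29,16)=5370555489012577816470+28·398629729895941637715=16532187926098943672490 | T(29,17)=398629729895941637715+28·25117208862499312650=1101911578045922391915
Read c(29,16) = 16532187926098943672490, c(29,17) = 1101911578045922391915.

16532187926098943672490, 1101911578045922391915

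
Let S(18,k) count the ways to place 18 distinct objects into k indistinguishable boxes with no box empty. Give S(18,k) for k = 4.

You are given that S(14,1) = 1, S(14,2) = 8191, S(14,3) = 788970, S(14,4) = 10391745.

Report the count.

row 15: T[15][1]=1·1+0=1  T[15][2]=2·8191+1=16383  T[15][3]=3·788970+8191=2375101  T[15][4]=4·10391745+788970=42355950
row 16: T[16][2]=2·16383+1=32767  T[16][3]=3·2375101+16383=7141686  T[16][4]=4·42355950+2375101=171798901
row 17: T[17][3]=3·7141686+32767=21457825  T[17][4]=4·171798901+7141686=694337290
row 18: T[18][4]=4·694337290+21457825=2798806985
Read S(18,4) = 2798806985.

2798806985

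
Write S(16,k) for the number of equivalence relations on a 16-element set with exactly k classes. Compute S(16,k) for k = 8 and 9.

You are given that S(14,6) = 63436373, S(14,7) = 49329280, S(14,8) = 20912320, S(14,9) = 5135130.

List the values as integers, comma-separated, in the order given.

@15  (15,7):49329280·7+63436373→408741333, (15,8):20912320·8+49329280→216627840, (15,9):5135130·9+20912320→67128490
@16  (16,8):216627840·8+408741333→2141764053, (16,9):67128490·9+216627840→820784250
Read S(16,8) = 2141764053, S(16,9) = 820784250.

2141764053, 820784250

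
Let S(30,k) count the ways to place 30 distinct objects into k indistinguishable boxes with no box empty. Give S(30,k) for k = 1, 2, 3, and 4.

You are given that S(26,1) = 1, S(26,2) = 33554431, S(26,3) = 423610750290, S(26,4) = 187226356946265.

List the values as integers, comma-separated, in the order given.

1, 536870911, 34314651811530, 48004081105038305

[27] T[27,1]:1*1+0=1 · T[27,2]:2*33554431+1=67108863 · T[27,3]:3*423610750290+33554431=1270865805301 · T[27,4]:4*187226356946265+423610750290=749329038535350
[28] T[28,1]:1*1+0=1 · T[28,2]:2*67108863+1=134217727 · T[28,3]:3*1270865805301+67108863=3812664524766 · T[28,4]:4*749329038535350+1270865805301=2998587019946701
[29] T[29,1]:1*1+0=1 · T[29,2]:2*134217727+1=268435455 · T[29,3]:3*3812664524766+134217727=11438127792025 · T[29,4]:4*2998587019946701+3812664524766=11998160744311570
[30] T[30,1]:1*1+0=1 · T[30,2]:2*268435455+1=536870911 · T[30,3]:3*11438127792025+268435455=34314651811530 · T[30,4]:4*11998160744311570+11438127792025=48004081105038305
Read S(30,1) = 1, S(30,2) = 536870911, S(30,3) = 34314651811530, S(30,4) = 48004081105038305.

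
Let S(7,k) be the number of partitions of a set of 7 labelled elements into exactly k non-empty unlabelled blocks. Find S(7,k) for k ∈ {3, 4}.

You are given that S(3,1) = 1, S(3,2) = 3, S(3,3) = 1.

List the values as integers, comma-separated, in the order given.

301, 350

r4: T_4,1=1×1+0=1; T_4,2=2×3+1=7; T_4,3=3×1+3=6; T_4,4=4×0+1=1
r5: T_5,1=1×1+0=1; T_5,2=2×7+1=15; T_5,3=3×6+7=25; T_5,4=4×1+6=10
r6: T_6,2=2×15+1=31; T_6,3=3×25+15=90; T_6,4=4×10+25=65
r7: T_7,3=3×90+31=301; T_7,4=4×65+90=350
Read S(7,3) = 301, S(7,4) = 350.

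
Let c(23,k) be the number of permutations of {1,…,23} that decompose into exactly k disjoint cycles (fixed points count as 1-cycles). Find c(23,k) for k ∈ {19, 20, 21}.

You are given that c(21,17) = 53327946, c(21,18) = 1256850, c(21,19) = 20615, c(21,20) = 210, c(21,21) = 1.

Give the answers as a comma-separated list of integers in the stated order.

[22] T[22,18]:21*1256850+53327946=79721796 · T[22,19]:21*20615+1256850=1689765 · T[22,20]:21*210+20615=25025 · T[22,21]:21*1+210=231
[23] T[23,19]:22*1689765+79721796=116896626 · T[23,20]:22*25025+1689765=2240315 · T[23,21]:22*231+25025=30107
Read c(23,19) = 116896626, c(23,20) = 2240315, c(23,21) = 30107.

116896626, 2240315, 30107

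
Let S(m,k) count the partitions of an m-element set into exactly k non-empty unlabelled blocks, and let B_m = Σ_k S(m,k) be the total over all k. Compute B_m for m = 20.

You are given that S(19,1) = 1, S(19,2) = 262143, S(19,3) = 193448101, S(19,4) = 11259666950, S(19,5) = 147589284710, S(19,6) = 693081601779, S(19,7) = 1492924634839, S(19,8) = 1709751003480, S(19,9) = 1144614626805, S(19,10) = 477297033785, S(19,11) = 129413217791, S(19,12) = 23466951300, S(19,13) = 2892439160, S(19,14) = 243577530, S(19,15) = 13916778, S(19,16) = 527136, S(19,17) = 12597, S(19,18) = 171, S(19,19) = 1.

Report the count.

51724158235372

[20] T[20,1]:1*1+0=1 · T[20,2]:2*262143+1=524287 · T[20,3]:3*193448101+262143=580606446 · T[20,4]:4*11259666950+193448101=45232115901 · T[20,5]:5*147589284710+11259666950=749206090500 · T[20,6]:6*693081601779+147589284710=4306078895384 · T[20,7]:7*1492924634839+693081601779=11143554045652 · T[20,8]:8*1709751003480+1492924634839=15170932662679 · T[20,9]:9*1144614626805+1709751003480=12011282644725 · T[20,10]:10*477297033785+1144614626805=5917584964655 · T[20,11]:11*129413217791+477297033785=1900842429486 · T[20,12]:12*23466951300+129413217791=411016633391 · T[20,13]:13*2892439160+23466951300=61068660380 · T[20,14]:14*243577530+2892439160=6302524580 · T[20,15]:15*13916778+243577530=452329200 · T[20,16]:16*527136+13916778=22350954 · T[20,17]:17*12597+527136=741285 · T[20,18]:18*171+12597=15675 · T[20,19]:19*1+171=190 · T[20,20]:20*0+1=1
B_20 = ΣS(20,k) = 1+524287+580606446+45232115901+749206090500+4306078895384+11143554045652+15170932662679+12011282644725+5917584964655+1900842429486+411016633391+61068660380+6302524580+452329200+22350954+741285+15675+190+1 = 51724158235372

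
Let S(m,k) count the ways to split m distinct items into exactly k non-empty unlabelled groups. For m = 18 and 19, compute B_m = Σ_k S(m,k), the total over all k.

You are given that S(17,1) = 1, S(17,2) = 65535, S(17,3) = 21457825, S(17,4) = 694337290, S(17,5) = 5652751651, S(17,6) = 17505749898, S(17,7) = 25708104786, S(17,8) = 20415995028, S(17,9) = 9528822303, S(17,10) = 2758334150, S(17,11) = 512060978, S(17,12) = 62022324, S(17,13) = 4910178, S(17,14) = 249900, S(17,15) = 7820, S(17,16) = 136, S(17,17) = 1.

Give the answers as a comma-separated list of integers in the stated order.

682076806159, 5832742205057

i=18: T(18,1)=0+1·1=1 | T(18,2)=1+2·65535=131071 | T(18,3)=65535+3·21457825=64439010 | T(18,4)=21457825+4·694337290=2798806985 | T(18,5)=694337290+5·5652751651=28958095545 | T(18,6)=5652751651+6·17505749898=110687251039 | T(18,7)=17505749898+7·25708104786=197462483400 | T(18,8)=25708104786+8·20415995028=189036065010 | T(18,9)=20415995028+9·9528822303=106175395755 | T(18,10)=9528822303+10·2758334150=37112163803 | T(18,11)=2758334150+11·512060978=8391004908 | T(18,12)=512060978+12·62022324=1256328866 | T(18,13)=62022324+13·4910178=125854638 | T(18,14)=4910178+14·249900=8408778 | T(18,15)=249900+15·7820=367200 | T(18,16)=7820+16·136=9996 | T(18,17)=136+17·1=153 | T(18,18)=1+18·0=1
i=19: T(19,1)=0+1·1=1 | T(19,2)=1+2·131071=262143 | T(19,3)=131071+3·64439010=193448101 | T(19,4)=64439010+4·2798806985=11259666950 | T(19,5)=2798806985+5·28958095545=147589284710 | T(19,6)=28958095545+6·110687251039=693081601779 | T(19,7)=110687251039+7·197462483400=1492924634839 | T(19,8)=197462483400+8·189036065010=1709751003480 | T(19,9)=189036065010+9·106175395755=1144614626805 | T(19,10)=106175395755+10·37112163803=477297033785 | T(19,11)=37112163803+11·8391004908=129413217791 | T(19,12)=8391004908+12·1256328866=23466951300 | T(19,13)=1256328866+13·125854638=2892439160 | T(19,14)=125854638+14·8408778=243577530 | T(19,15)=8408778+15·367200=13916778 | T(19,16)=367200+16·9996=527136 | T(19,17)=9996+17·153=12597 | T(19,18)=153+18·1=171 | T(19,19)=1+19·0=1
B_18 = ΣS(18,k) = 1+131071+64439010+2798806985+28958095545+110687251039+197462483400+189036065010+106175395755+37112163803+8391004908+1256328866+125854638+8408778+367200+9996+153+1 = 682076806159
B_19 = ΣS(19,k) = 1+262143+193448101+11259666950+147589284710+693081601779+1492924634839+1709751003480+1144614626805+477297033785+129413217791+23466951300+2892439160+243577530+13916778+527136+12597+171+1 = 5832742205057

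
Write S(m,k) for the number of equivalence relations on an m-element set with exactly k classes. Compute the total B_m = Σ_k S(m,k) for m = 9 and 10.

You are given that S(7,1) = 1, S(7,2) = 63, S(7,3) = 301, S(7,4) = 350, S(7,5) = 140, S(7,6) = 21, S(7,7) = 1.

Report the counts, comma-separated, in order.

i=8: T(8,1)=0+1·1=1 | T(8,2)=1+2·63=127 | T(8,3)=63+3·301=966 | T(8,4)=301+4·350=1701 | T(8,5)=350+5·140=1050 | T(8,6)=140+6·21=266 | T(8,7)=21+7·1=28 | T(8,8)=1+8·0=1
i=9: T(9,1)=0+1·1=1 | T(9,2)=1+2·127=255 | T(9,3)=127+3·966=3025 | T(9,4)=966+4·1701=7770 | T(9,5)=1701+5·1050=6951 | T(9,6)=1050+6·266=2646 | T(9,7)=266+7·28=462 | T(9,8)=28+8·1=36 | T(9,9)=1+9·0=1
i=10: T(10,1)=0+1·1=1 | T(10,2)=1+2·255=511 | T(10,3)=255+3·3025=9330 | T(10,4)=3025+4·7770=34105 | T(10,5)=7770+5·6951=42525 | T(10,6)=6951+6·2646=22827 | T(10,7)=2646+7·462=5880 | T(10,8)=462+8·36=750 | T(10,9)=36+9·1=45 | T(10,10)=1+10·0=1
B_9 = ΣS(9,k) = 1+255+3025+7770+6951+2646+462+36+1 = 21147
B_10 = ΣS(10,k) = 1+511+9330+34105+42525+22827+5880+750+45+1 = 115975

21147, 115975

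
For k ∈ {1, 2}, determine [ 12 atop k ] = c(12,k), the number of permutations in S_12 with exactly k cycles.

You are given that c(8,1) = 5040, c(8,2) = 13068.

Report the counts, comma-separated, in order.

i=9: T(9,1)=0+8·5040=40320 | T(9,2)=5040+8·13068=109584
i=10: T(10,1)=0+9·40320=362880 | T(10,2)=40320+9·109584=1026576
i=11: T(11,1)=0+10·362880=3628800 | T(11,2)=362880+10·1026576=10628640
i=12: T(12,1)=0+11·3628800=39916800 | T(12,2)=3628800+11·10628640=120543840
Read c(12,1) = 39916800, c(12,2) = 120543840.

39916800, 120543840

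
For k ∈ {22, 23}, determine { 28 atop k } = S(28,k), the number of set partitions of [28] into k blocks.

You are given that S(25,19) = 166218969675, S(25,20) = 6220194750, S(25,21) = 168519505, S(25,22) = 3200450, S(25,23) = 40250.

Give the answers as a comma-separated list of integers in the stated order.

825906183960, 22693687380

@26  (26,20):6220194750·20+166218969675→290622864675, (26,21):168519505·21+6220194750→9759104355, (26,22):3200450·22+168519505→238929405, (26,23):40250·23+3200450→4126200
@27  (27,21):9759104355·21+290622864675→495564056130, (27,22):238929405·22+9759104355→15015551265, (27,23):4126200·23+238929405→333832005
@28  (28,22):15015551265·22+495564056130→825906183960, (28,23):333832005·23+15015551265→22693687380
Read S(28,22) = 825906183960, S(28,23) = 22693687380.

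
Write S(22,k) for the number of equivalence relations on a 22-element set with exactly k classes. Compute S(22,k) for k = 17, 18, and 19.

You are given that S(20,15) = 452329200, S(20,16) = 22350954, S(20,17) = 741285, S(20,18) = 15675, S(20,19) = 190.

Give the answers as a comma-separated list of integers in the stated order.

@21  (21,16):22350954·16+452329200→809944464, (21,17):741285·17+22350954→34952799, (21,18):15675·18+741285→1023435, (21,19):190·19+15675→19285
@22  (22,17):34952799·17+809944464→1404142047, (22,18):1023435·18+34952799→53374629, (22,19):19285·19+1023435→1389850
Read S(22,17) = 1404142047, S(22,18) = 53374629, S(22,19) = 1389850.

1404142047, 53374629, 1389850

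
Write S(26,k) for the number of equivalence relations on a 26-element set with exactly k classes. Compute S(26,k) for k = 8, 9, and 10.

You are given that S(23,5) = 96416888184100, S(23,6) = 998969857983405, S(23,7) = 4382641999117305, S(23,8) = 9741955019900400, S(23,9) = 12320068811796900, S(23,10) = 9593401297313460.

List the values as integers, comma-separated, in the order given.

row 24: T[24][6]=6·998969857983405+96416888184100=6090236036084530  T[24][7]=7·4382641999117305+998969857983405=31677463851804540  T[24][8]=8·9741955019900400+4382641999117305=82318282158320505  T[24][9]=9·12320068811796900+9741955019900400=120622574326072500  T[24][10]=10·9593401297313460+12320068811796900=108254081784931500
row 25: T[25][7]=7·31677463851804540+6090236036084530=227832482998716310  T[25][8]=8·82318282158320505+31677463851804540=690223721118368580  T[25][9]=9·120622574326072500+82318282158320505=1167921451092973005  T[25][10]=10·108254081784931500+120622574326072500=1203163392175387500
row 26: T[26][8]=8·690223721118368580+227832482998716310=5749622251945664950  T[26][9]=9·1167921451092973005+690223721118368580=11201516780955125625  T[26][10]=10·1203163392175387500+1167921451092973005=13199555372846848005
Read S(26,8) = 5749622251945664950, S(26,9) = 11201516780955125625, S(26,10) = 13199555372846848005.

5749622251945664950, 11201516780955125625, 13199555372846848005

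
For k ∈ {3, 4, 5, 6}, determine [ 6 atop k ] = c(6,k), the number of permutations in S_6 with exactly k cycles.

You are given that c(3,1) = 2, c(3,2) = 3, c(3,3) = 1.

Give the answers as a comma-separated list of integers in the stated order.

225, 85, 15, 1

@4  (4,1):2·3+0→6, (4,2):3·3+2→11, (4,3):1·3+3→6, (4,4):0·3+1→1
@5  (5,2):11·4+6→50, (5,3):6·4+11→35, (5,4):1·4+6→10, (5,5):0·4+1→1
@6  (6,3):35·5+50→225, (6,4):10·5+35→85, (6,5):1·5+10→15, (6,6):0·5+1→1
Read c(6,3) = 225, c(6,4) = 85, c(6,5) = 15, c(6,6) = 1.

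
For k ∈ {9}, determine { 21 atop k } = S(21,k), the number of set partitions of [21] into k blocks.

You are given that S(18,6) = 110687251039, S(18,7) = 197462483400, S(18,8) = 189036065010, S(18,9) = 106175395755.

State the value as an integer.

@19  (19,7):197462483400·7+110687251039→1492924634839, (19,8):189036065010·8+197462483400→1709751003480, (19,9):106175395755·9+189036065010→1144614626805
@20  (20,8):1709751003480·8+1492924634839→15170932662679, (20,9):1144614626805·9+1709751003480→12011282644725
@21  (21,9):12011282644725·9+15170932662679→123272476465204
Read S(21,9) = 123272476465204.

123272476465204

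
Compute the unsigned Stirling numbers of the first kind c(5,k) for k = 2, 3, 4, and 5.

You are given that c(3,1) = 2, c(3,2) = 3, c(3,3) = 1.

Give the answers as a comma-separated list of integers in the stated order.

@4  (4,1):2·3+0→6, (4,2):3·3+2→11, (4,3):1·3+3→6, (4,4):0·3+1→1
@5  (5,2):11·4+6→50, (5,3):6·4+11→35, (5,4):1·4+6→10, (5,5):0·4+1→1
Read c(5,2) = 50, c(5,3) = 35, c(5,4) = 10, c(5,5) = 1.

50, 35, 10, 1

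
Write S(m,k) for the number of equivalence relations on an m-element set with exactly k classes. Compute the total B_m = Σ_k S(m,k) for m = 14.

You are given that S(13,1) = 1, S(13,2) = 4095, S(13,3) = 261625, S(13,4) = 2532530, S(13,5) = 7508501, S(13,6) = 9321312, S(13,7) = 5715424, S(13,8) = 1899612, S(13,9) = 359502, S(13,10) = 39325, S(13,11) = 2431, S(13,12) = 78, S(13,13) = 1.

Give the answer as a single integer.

190899322

@14  (14,1):1·1+0→1, (14,2):4095·2+1→8191, (14,3):261625·3+4095→788970, (14,4):2532530·4+261625→10391745, (14,5):7508501·5+2532530→40075035, (14,6):9321312·6+7508501→63436373, (14,7):5715424·7+9321312→49329280, (14,8):1899612·8+5715424→20912320, (14,9):359502·9+1899612→5135130, (14,10):39325·10+359502→752752, (14,11):2431·11+39325→66066, (14,12):78·12+2431→3367, (14,13):1·13+78→91, (14,14):0·14+1→1
B_14 = ΣS(14,k) = 1+8191+788970+10391745+40075035+63436373+49329280+20912320+5135130+752752+66066+3367+91+1 = 190899322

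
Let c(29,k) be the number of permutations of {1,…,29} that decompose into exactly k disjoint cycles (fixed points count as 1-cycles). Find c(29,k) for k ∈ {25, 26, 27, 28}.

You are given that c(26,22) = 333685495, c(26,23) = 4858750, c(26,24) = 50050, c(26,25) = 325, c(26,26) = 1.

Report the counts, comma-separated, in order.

843041745, 9642906, 78561, 406

row 27: T[27][23]=26·4858750+333685495=460012995  T[27][24]=26·50050+4858750=6160050  T[27][25]=26·325+50050=58500  T[27][26]=26·1+325=351  T[27][27]=26·0+1=1
row 28: T[28][24]=27·6160050+460012995=626334345  T[28][25]=27·58500+6160050=7739550  T[28][26]=27·351+58500=67977  T[28][27]=27·1+351=378  T[28][28]=27·0+1=1
row 29: T[29][25]=28·7739550+626334345=843041745  T[29][26]=28·67977+7739550=9642906  T[29][27]=28·378+67977=78561  T[29][28]=28·1+378=406
Read c(29,25) = 843041745, c(29,26) = 9642906, c(29,27) = 78561, c(29,28) = 406.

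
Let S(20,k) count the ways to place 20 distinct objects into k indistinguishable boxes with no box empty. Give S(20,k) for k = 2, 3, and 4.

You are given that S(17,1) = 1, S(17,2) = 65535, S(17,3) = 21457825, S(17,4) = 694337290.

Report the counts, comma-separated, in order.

row 18: T[18][1]=1·1+0=1  T[18][2]=2·65535+1=131071  T[18][3]=3·21457825+65535=64439010  T[18][4]=4·694337290+21457825=2798806985
row 19: T[19][1]=1·1+0=1  T[19][2]=2·131071+1=262143  T[19][3]=3·64439010+131071=193448101  T[19][4]=4·2798806985+64439010=11259666950
row 20: T[20][2]=2·262143+1=524287  T[20][3]=3·193448101+262143=580606446  T[20][4]=4·11259666950+193448101=45232115901
Read S(20,2) = 524287, S(20,3) = 580606446, S(20,4) = 45232115901.

524287, 580606446, 45232115901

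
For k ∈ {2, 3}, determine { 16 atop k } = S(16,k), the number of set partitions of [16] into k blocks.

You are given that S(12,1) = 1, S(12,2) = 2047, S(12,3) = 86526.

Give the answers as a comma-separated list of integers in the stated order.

32767, 7141686

row 13: T[13][1]=1·1+0=1  T[13][2]=2·2047+1=4095  T[13][3]=3·86526+2047=261625
row 14: T[14][1]=1·1+0=1  T[14][2]=2·4095+1=8191  T[14][3]=3·261625+4095=788970
row 15: T[15][1]=1·1+0=1  T[15][2]=2·8191+1=16383  T[15][3]=3·788970+8191=2375101
row 16: T[16][2]=2·16383+1=32767  T[16][3]=3·2375101+16383=7141686
Read S(16,2) = 32767, S(16,3) = 7141686.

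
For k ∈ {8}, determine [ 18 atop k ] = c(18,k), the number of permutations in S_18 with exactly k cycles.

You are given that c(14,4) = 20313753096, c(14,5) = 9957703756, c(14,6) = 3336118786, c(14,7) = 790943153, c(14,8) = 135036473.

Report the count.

24871845297936

row 15: T[15][5]=14·9957703756+20313753096=159721605680  T[15][6]=14·3336118786+9957703756=56663366760  T[15][7]=14·790943153+3336118786=14409322928  T[15][8]=14·135036473+790943153=2681453775
row 16: T[16][6]=15·56663366760+159721605680=1009672107080  T[16][7]=15·14409322928+56663366760=272803210680  T[16][8]=15·2681453775+14409322928=54631129553
row 17: T[17][7]=16·272803210680+1009672107080=5374523477960  T[17][8]=16·54631129553+272803210680=1146901283528
row 18: T[18][8]=17·1146901283528+5374523477960=24871845297936
Read c(18,8) = 24871845297936.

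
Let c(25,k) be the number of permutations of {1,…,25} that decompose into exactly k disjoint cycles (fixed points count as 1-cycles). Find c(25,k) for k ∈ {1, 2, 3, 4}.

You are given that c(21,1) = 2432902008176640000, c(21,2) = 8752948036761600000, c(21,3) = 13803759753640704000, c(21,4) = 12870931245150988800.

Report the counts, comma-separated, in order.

[22] T[22,1]:21*2432902008176640000+0=51090942171709440000 · T[22,2]:21*8752948036761600000+2432902008176640000=186244810780170240000 · T[22,3]:21*13803759753640704000+8752948036761600000=298631902863216384000 · T[22,4]:21*12870931245150988800+13803759753640704000=284093315901811468800
[23] T[23,1]:22*51090942171709440000+0=1124000727777607680000 · T[23,2]:22*186244810780170240000+51090942171709440000=4148476779335454720000 · T[23,3]:22*298631902863216384000+186244810780170240000=6756146673770930688000 · T[23,4]:22*284093315901811468800+298631902863216384000=6548684852703068697600
[24] T[24,1]:23*1124000727777607680000+0=25852016738884976640000 · T[24,2]:23*4148476779335454720000+1124000727777607680000=96538966652493066240000 · T[24,3]:23*6756146673770930688000+4148476779335454720000=159539850276066860544000 · T[24,4]:23*6548684852703068697600+6756146673770930688000=157375898285941510732800
[25] T[25,1]:24*25852016738884976640000+0=620448401733239439360000 · T[25,2]:24*96538966652493066240000+25852016738884976640000=2342787216398718566400000 · T[25,3]:24*159539850276066860544000+96538966652493066240000=3925495373278097719296000 · T[25,4]:24*157375898285941510732800+159539850276066860544000=3936561409138663118131200
Read c(25,1) = 620448401733239439360000, c(25,2) = 2342787216398718566400000, c(25,3) = 3925495373278097719296000, c(25,4) = 3936561409138663118131200.

620448401733239439360000, 2342787216398718566400000, 3925495373278097719296000, 3936561409138663118131200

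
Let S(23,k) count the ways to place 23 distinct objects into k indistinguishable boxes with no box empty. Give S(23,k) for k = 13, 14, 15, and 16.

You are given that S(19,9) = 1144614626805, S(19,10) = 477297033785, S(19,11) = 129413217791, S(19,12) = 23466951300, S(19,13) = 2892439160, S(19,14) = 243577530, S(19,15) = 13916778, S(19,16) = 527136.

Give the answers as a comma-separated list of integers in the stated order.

i=20: T(20,10)=1144614626805+10·477297033785=5917584964655 | T(20,11)=477297033785+11·129413217791=1900842429486 | T(20,12)=129413217791+12·23466951300=411016633391 | T(20,13)=23466951300+13·2892439160=61068660380 | T(20,14)=2892439160+14·243577530=6302524580 | T(20,15)=243577530+15·13916778=452329200 | T(20,16)=13916778+16·527136=22350954
i=21: T(21,11)=5917584964655+11·1900842429486=26826851689001 | T(21,12)=1900842429486+12·411016633391=6833042030178 | T(21,13)=411016633391+13·61068660380=1204909218331 | T(21,14)=61068660380+14·6302524580=149304004500 | T(21,15)=6302524580+15·452329200=13087462580 | T(21,16)=452329200+16·22350954=809944464
i=22: T(22,12)=26826851689001+12·6833042030178=108823356051137 | T(22,13)=6833042030178+13·1204909218331=22496861868481 | T(22,14)=1204909218331+14·149304004500=3295165281331 | T(22,15)=149304004500+15·13087462580=345615943200 | T(22,16)=13087462580+16·809944464=26046574004
i=23: T(23,13)=108823356051137+13·22496861868481=401282560341390 | T(23,14)=22496861868481+14·3295165281331=68629175807115 | T(23,15)=3295165281331+15·345615943200=8479404429331 | T(23,16)=345615943200+16·26046574004=762361127264
Read S(23,13) = 401282560341390, S(23,14) = 68629175807115, S(23,15) = 8479404429331, S(23,16) = 762361127264.

401282560341390, 68629175807115, 8479404429331, 762361127264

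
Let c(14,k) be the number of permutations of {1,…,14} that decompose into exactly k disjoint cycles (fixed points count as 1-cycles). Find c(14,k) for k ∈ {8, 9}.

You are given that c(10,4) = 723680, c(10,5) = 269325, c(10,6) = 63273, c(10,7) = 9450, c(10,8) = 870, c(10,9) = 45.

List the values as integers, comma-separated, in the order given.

row 11: T[11][5]=10·269325+723680=3416930  T[11][6]=10·63273+269325=902055  T[11][7]=10·9450+63273=157773  T[11][8]=10·870+9450=18150  T[11][9]=10·45+870=1320
row 12: T[12][6]=11·902055+3416930=13339535  T[12][7]=11·157773+902055=2637558  T[12][8]=11·18150+157773=357423  T[12][9]=11·1320+18150=32670
row 13: T[13][7]=12·2637558+13339535=44990231  T[13][8]=12·357423+2637558=6926634  T[13][9]=12·32670+357423=749463
row 14: T[14][8]=13·6926634+44990231=135036473  T[14][9]=13·749463+6926634=16669653
Read c(14,8) = 135036473, c(14,9) = 16669653.

135036473, 16669653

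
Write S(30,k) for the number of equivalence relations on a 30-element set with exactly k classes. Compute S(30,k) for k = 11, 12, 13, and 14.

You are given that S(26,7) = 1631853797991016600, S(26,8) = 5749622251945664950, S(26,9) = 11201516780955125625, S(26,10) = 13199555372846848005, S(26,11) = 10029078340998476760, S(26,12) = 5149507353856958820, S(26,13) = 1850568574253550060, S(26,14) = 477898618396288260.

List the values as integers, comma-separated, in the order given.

@27  (27,8):5749622251945664950·8+1631853797991016600→47628831813556336200, (27,9):11201516780955125625·9+5749622251945664950→106563273280541795575, (27,10):13199555372846848005·10+11201516780955125625→143197070509423605675, (27,11):10029078340998476760·11+13199555372846848005→123519417123830092365, (27,12):5149507353856958820·12+10029078340998476760→71823166587281982600, (27,13):1850568574253550060·13+5149507353856958820→29206898819153109600, (27,14):477898618396288260·14+1850568574253550060→8541149231801585700
@28  (28,9):106563273280541795575·9+47628831813556336200→1006698291338432496375, (28,10):143197070509423605675·10+106563273280541795575→1538533978374777852325, (28,11):123519417123830092365·11+143197070509423605675→1501910658871554621690, (28,12):71823166587281982600·12+123519417123830092365→985397416171213883565, (28,13):29206898819153109600·13+71823166587281982600→451512851236272407400, (28,14):8541149231801585700·14+29206898819153109600→148782988064375309400
@29  (29,10):1538533978374777852325·10+1006698291338432496375→16392038075086211019625, (29,11):1501910658871554621690·11+1538533978374777852325→18059551225961878690915, (29,12):985397416171213883565·12+1501910658871554621690→13326679652926121224470, (29,13):451512851236272407400·13+985397416171213883565→6855064482242755179765, (29,14):148782988064375309400·14+451512851236272407400→2534474684137526739000
@30  (30,11):18059551225961878690915·11+16392038075086211019625→215047101560666876619690, (30,12):13326679652926121224470·12+18059551225961878690915→177979707061075333384555, (30,13):6855064482242755179765·13+13326679652926121224470→102442517922081938561415, (30,14):2534474684137526739000·14+6855064482242755179765→42337710060168129525765
Read S(30,11) = 215047101560666876619690, S(30,12) = 177979707061075333384555, S(30,13) = 102442517922081938561415, S(30,14) = 42337710060168129525765.

215047101560666876619690, 177979707061075333384555, 102442517922081938561415, 42337710060168129525765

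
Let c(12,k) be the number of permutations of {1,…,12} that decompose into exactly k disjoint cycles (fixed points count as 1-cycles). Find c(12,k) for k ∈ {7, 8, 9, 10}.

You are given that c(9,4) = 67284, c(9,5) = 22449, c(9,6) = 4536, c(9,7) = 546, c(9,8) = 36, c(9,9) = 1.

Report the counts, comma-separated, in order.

row 10: T[10][5]=9·22449+67284=269325  T[10][6]=9·4536+22449=63273  T[10][7]=9·546+4536=9450  T[10][8]=9·36+546=870  T[10][9]=9·1+36=45  T[10][10]=9·0+1=1
row 11: T[11][6]=10·63273+269325=902055  T[11][7]=10·9450+63273=157773  T[11][8]=10·870+9450=18150  T[11][9]=10·45+870=1320  T[11][10]=10·1+45=55
row 12: T[12][7]=11·157773+902055=2637558  T[12][8]=11·18150+157773=357423  T[12][9]=11·1320+18150=32670  T[12][10]=11·55+1320=1925
Read c(12,7) = 2637558, c(12,8) = 357423, c(12,9) = 32670, c(12,10) = 1925.

2637558, 357423, 32670, 1925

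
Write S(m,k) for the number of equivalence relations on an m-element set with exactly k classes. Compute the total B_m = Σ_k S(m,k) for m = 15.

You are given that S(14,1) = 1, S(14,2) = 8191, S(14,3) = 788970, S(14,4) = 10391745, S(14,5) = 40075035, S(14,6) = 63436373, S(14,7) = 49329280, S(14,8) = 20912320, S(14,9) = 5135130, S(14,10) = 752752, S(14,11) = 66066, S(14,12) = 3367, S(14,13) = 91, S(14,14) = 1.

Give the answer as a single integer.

row 15: T[15][1]=1·1+0=1  T[15][2]=2·8191+1=16383  T[15][3]=3·788970+8191=2375101  T[15][4]=4·10391745+788970=42355950  T[15][5]=5·40075035+10391745=210766920  T[15][6]=6·63436373+40075035=420693273  T[15][7]=7·49329280+63436373=408741333  T[15][8]=8·20912320+49329280=216627840  T[15][9]=9·5135130+20912320=67128490  T[15][10]=10·752752+5135130=12662650  T[15][11]=11·66066+752752=1479478  T[15][12]=12·3367+66066=106470  T[15][13]=13·91+3367=4550  T[15][14]=14·1+91=105  T[15][15]=15·0+1=1
B_15 = ΣS(15,k) = 1+16383+2375101+42355950+210766920+420693273+408741333+216627840+67128490+12662650+1479478+106470+4550+105+1 = 1382958545

1382958545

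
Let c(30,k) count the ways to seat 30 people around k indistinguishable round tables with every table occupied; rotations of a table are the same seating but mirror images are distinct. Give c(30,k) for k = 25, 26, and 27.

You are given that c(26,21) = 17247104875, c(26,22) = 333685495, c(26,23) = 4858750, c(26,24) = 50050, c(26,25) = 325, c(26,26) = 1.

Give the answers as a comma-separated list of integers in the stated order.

i=27: T(27,22)=17247104875+26·333685495=25922927745 | T(27,23)=333685495+26·4858750=460012995 | T(27,24)=4858750+26·50050=6160050 | T(27,25)=50050+26·325=58500 | T(27,26)=325+26·1=351 | T(27,27)=1+26·0=1
i=28: T(28,23)=25922927745+27·460012995=38343278610 | T(28,24)=460012995+27·6160050=626334345 | T(28,25)=6160050+27·58500=7739550 | T(28,26)=58500+27·351=67977 | T(28,27)=351+27·1=378
i=29: T(29,24)=38343278610+28·626334345=55880640270 | T(29,25)=626334345+28·7739550=843041745 | T(29,26)=7739550+28·67977=9642906 | T(29,27)=67977+28·378=78561
i=30: T(30,25)=55880640270+29·843041745=80328850875 | T(30,26)=843041745+29·9642906=1122686019 | T(30,27)=9642906+29·78561=11921175
Read c(30,25) = 80328850875, c(30,26) = 1122686019, c(30,27) = 11921175.

80328850875, 1122686019, 11921175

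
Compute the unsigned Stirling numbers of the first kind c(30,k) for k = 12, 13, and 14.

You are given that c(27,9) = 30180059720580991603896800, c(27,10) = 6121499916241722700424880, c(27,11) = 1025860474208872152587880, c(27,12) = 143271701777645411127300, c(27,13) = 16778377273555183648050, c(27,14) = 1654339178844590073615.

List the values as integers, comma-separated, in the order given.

6097272817323042122728617800, 796974693974455191377937300, 88776380550648116217781890

r28: T_28,10=27×6121499916241722700424880+30180059720580991603896800=195460557459107504515368560; T_28,11=27×1025860474208872152587880+6121499916241722700424880=33819732719881270820297640; T_28,12=27×143271701777645411127300+1025860474208872152587880=4894196422205298253024980; T_28,13=27×16778377273555183648050+143271701777645411127300=596287888163635369624650; T_28,14=27×1654339178844590073615+16778377273555183648050=61445535102359115635655
r29: T_29,11=28×33819732719881270820297640+195460557459107504515368560=1142413073615783087483702480; T_29,12=28×4894196422205298253024980+33819732719881270820297640=170857232541629621904997080; T_29,13=28×596287888163635369624650+4894196422205298253024980=21590257290787088602515180; T_29,14=28×61445535102359115635655+596287888163635369624650=2316762871029690607422990
r30: T_30,12=29×170857232541629621904997080+1142413073615783087483702480=6097272817323042122728617800; T_30,13=29×21590257290787088602515180+170857232541629621904997080=796974693974455191377937300; T_30,14=29×2316762871029690607422990+21590257290787088602515180=88776380550648116217781890
Read c(30,12) = 6097272817323042122728617800, c(30,13) = 796974693974455191377937300, c(30,14) = 88776380550648116217781890.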